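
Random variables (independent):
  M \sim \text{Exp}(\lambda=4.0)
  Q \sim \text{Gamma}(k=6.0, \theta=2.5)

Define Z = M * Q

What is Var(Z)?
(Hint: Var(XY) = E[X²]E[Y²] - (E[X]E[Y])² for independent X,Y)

Var(XY) = E[X²]E[Y²] - (E[X]E[Y])²
E[M] = 0.25, Var(M) = 0.0625
E[Q] = 15, Var(Q) = 37.5
E[M²] = 0.0625 + 0.25² = 0.125
E[Q²] = 37.5 + 15² = 262.5
Var(Z) = 0.125*262.5 - (0.25*15)²
= 32.8125 - 14.0625 = 18.75

18.75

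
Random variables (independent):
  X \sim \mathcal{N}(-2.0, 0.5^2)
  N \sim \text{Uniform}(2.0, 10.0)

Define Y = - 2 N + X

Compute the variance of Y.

For independent RVs: Var(aX + bY) = a²Var(X) + b²Var(Y)
Var(X) = 0.25
Var(N) = 5.3333333
Var(Y) = 1²*0.25 + (-2)²*5.3333333
= 1*0.25 + 4*5.3333333 = 21.583333

21.583333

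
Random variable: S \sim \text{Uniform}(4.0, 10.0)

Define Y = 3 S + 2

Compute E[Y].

For Y = 3S + 2:
E[Y] = 3 * E[S] + 2
E[S] = (4 + 10)/2 = 7
E[Y] = 3 * 7 + 2 = 23

23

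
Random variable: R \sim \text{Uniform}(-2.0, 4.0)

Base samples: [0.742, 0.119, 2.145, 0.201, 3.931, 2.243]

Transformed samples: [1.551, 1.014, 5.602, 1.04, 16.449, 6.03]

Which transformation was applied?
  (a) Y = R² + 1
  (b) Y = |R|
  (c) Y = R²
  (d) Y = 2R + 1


Checking option (a) Y = R² + 1:
  R = 0.742 -> Y = 1.551 ✓
  R = 0.119 -> Y = 1.014 ✓
  R = 2.145 -> Y = 5.602 ✓
All samples match this transformation.

(a) R² + 1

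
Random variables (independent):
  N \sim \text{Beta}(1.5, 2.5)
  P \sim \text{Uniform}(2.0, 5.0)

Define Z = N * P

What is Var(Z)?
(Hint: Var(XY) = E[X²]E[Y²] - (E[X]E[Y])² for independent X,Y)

Var(XY) = E[X²]E[Y²] - (E[X]E[Y])²
E[N] = 0.375, Var(N) = 0.046875
E[P] = 3.5, Var(P) = 0.75
E[N²] = 0.046875 + 0.375² = 0.1875
E[P²] = 0.75 + 3.5² = 13
Var(Z) = 0.1875*13 - (0.375*3.5)²
= 2.4375 - 1.7226562 = 0.71484375

0.71484375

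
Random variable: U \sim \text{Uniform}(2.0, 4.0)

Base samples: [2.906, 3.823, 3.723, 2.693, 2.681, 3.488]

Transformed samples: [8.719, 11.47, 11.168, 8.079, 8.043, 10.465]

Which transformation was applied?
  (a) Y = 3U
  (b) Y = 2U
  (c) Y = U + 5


Checking option (a) Y = 3U:
  U = 2.906 -> Y = 8.719 ✓
  U = 3.823 -> Y = 11.47 ✓
  U = 3.723 -> Y = 11.168 ✓
All samples match this transformation.

(a) 3U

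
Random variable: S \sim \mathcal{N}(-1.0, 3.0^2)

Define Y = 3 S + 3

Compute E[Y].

For Y = 3S + 3:
E[Y] = 3 * E[S] + 3
E[S] = -1.0 = -1
E[Y] = 3 * (-1) + 3 = 0

0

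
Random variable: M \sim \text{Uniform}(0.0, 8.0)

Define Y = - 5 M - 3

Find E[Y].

For Y = -5M - 3:
E[Y] = -5 * E[M] - 3
E[M] = (0 + 8)/2 = 4
E[Y] = -5 * 4 - 3 = -23

-23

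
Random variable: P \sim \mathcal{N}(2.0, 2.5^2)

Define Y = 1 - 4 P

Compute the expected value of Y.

For Y = -4P + 1:
E[Y] = -4 * E[P] + 1
E[P] = 2.0 = 2
E[Y] = -4 * 2 + 1 = -7

-7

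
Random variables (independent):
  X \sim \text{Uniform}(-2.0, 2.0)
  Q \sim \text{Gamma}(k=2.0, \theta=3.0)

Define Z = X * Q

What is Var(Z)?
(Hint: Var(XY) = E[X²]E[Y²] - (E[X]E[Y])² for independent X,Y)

Var(XY) = E[X²]E[Y²] - (E[X]E[Y])²
E[X] = 0, Var(X) = 1.3333333
E[Q] = 6, Var(Q) = 18
E[X²] = 1.3333333 + 0² = 1.3333333
E[Q²] = 18 + 6² = 54
Var(Z) = 1.3333333*54 - (0*6)²
= 72 - 0 = 72

72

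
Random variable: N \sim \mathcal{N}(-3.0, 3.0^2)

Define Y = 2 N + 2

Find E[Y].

For Y = 2N + 2:
E[Y] = 2 * E[N] + 2
E[N] = -3.0 = -3
E[Y] = 2 * (-3) + 2 = -4

-4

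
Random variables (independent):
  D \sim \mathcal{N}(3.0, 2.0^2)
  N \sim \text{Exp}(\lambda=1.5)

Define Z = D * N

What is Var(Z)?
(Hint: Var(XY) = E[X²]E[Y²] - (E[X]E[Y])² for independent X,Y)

Var(XY) = E[X²]E[Y²] - (E[X]E[Y])²
E[D] = 3, Var(D) = 4
E[N] = 0.66666667, Var(N) = 0.44444444
E[D²] = 4 + 3² = 13
E[N²] = 0.44444444 + 0.66666667² = 0.88888889
Var(Z) = 13*0.88888889 - (3*0.66666667)²
= 11.555556 - 4 = 7.5555556

7.5555556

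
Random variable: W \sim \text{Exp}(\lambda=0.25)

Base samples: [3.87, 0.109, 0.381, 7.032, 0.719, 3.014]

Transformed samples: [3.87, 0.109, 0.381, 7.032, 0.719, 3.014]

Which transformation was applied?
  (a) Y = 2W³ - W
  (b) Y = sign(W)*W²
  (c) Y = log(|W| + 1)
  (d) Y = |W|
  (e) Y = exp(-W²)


Checking option (d) Y = |W|:
  W = 3.87 -> Y = 3.87 ✓
  W = 0.109 -> Y = 0.109 ✓
  W = 0.381 -> Y = 0.381 ✓
All samples match this transformation.

(d) |W|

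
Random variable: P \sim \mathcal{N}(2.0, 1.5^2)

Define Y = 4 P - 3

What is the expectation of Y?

For Y = 4P - 3:
E[Y] = 4 * E[P] - 3
E[P] = 2.0 = 2
E[Y] = 4 * 2 - 3 = 5

5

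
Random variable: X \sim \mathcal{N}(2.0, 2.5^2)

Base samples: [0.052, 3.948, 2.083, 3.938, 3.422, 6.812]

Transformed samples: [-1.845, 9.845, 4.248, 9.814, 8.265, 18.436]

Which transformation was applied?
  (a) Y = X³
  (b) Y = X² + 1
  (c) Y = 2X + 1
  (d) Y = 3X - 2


Checking option (d) Y = 3X - 2:
  X = 0.052 -> Y = -1.845 ✓
  X = 3.948 -> Y = 9.845 ✓
  X = 2.083 -> Y = 4.248 ✓
All samples match this transformation.

(d) 3X - 2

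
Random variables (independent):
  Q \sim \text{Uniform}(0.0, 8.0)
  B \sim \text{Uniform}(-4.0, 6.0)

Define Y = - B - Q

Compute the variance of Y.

For independent RVs: Var(aX + bY) = a²Var(X) + b²Var(Y)
Var(Q) = 5.3333333
Var(B) = 8.3333333
Var(Y) = (-1)²*5.3333333 + (-1)²*8.3333333
= 1*5.3333333 + 1*8.3333333 = 13.666667

13.666667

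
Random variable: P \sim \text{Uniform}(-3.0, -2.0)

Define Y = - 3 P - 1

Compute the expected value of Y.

For Y = -3P - 1:
E[Y] = -3 * E[P] - 1
E[P] = (-3 - 2)/2 = -2.5
E[Y] = -3 * (-2.5) - 1 = 6.5

6.5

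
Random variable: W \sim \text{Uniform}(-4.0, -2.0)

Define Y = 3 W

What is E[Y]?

For Y = 3W:
E[Y] = 3 * E[W]
E[W] = (-4 - 2)/2 = -3
E[Y] = 3 * (-3) = -9

-9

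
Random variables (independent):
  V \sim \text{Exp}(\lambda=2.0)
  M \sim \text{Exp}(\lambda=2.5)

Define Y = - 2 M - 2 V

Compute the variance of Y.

For independent RVs: Var(aX + bY) = a²Var(X) + b²Var(Y)
Var(V) = 0.25
Var(M) = 0.16
Var(Y) = (-2)²*0.25 + (-2)²*0.16
= 4*0.25 + 4*0.16 = 1.64

1.64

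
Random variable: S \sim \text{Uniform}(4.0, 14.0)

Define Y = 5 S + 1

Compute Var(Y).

For Y = aS + b: Var(Y) = a² * Var(S)
Var(S) = (14 - 4)^2/12 = 8.3333333
Var(Y) = 5² * 8.3333333 = 25 * 8.3333333 = 208.33333

208.33333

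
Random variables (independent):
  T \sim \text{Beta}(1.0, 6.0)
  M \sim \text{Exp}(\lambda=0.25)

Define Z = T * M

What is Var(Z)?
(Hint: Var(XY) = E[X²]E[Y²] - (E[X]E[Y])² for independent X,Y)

Var(XY) = E[X²]E[Y²] - (E[X]E[Y])²
E[T] = 0.14285714, Var(T) = 0.015306122
E[M] = 4, Var(M) = 16
E[T²] = 0.015306122 + 0.14285714² = 0.035714286
E[M²] = 16 + 4² = 32
Var(Z) = 0.035714286*32 - (0.14285714*4)²
= 1.1428571 - 0.32653061 = 0.81632653

0.81632653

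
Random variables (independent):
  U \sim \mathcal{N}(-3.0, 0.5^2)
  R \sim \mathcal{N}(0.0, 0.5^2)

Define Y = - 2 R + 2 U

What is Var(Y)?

For independent RVs: Var(aX + bY) = a²Var(X) + b²Var(Y)
Var(U) = 0.25
Var(R) = 0.25
Var(Y) = 2²*0.25 + (-2)²*0.25
= 4*0.25 + 4*0.25 = 2

2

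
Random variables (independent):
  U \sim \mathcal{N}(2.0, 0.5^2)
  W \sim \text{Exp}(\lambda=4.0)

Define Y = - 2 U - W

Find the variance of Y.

For independent RVs: Var(aX + bY) = a²Var(X) + b²Var(Y)
Var(U) = 0.25
Var(W) = 0.0625
Var(Y) = (-2)²*0.25 + (-1)²*0.0625
= 4*0.25 + 1*0.0625 = 1.0625

1.0625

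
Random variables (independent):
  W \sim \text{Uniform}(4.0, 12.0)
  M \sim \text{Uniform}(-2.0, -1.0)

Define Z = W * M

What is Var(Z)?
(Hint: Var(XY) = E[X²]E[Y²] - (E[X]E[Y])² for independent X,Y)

Var(XY) = E[X²]E[Y²] - (E[X]E[Y])²
E[W] = 8, Var(W) = 5.3333333
E[M] = -1.5, Var(M) = 0.083333333
E[W²] = 5.3333333 + 8² = 69.333333
E[M²] = 0.083333333 + (-1.5)² = 2.3333333
Var(Z) = 69.333333*2.3333333 - (8*(-1.5))²
= 161.77778 - 144 = 17.777778

17.777778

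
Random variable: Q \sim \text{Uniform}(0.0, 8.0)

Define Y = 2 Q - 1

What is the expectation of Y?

For Y = 2Q - 1:
E[Y] = 2 * E[Q] - 1
E[Q] = (0 + 8)/2 = 4
E[Y] = 2 * 4 - 1 = 7

7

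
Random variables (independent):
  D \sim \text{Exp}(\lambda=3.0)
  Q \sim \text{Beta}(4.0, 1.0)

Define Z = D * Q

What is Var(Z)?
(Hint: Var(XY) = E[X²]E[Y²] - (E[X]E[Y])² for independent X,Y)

Var(XY) = E[X²]E[Y²] - (E[X]E[Y])²
E[D] = 0.33333333, Var(D) = 0.11111111
E[Q] = 0.8, Var(Q) = 0.026666667
E[D²] = 0.11111111 + 0.33333333² = 0.22222222
E[Q²] = 0.026666667 + 0.8² = 0.66666667
Var(Z) = 0.22222222*0.66666667 - (0.33333333*0.8)²
= 0.14814815 - 0.071111111 = 0.077037037

0.077037037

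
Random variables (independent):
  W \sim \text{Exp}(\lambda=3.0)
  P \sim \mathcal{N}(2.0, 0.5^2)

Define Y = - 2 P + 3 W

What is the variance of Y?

For independent RVs: Var(aX + bY) = a²Var(X) + b²Var(Y)
Var(W) = 0.11111111
Var(P) = 0.25
Var(Y) = 3²*0.11111111 + (-2)²*0.25
= 9*0.11111111 + 4*0.25 = 2

2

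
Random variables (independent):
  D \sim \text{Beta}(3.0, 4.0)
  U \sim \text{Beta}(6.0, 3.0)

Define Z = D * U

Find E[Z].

For independent RVs: E[XY] = E[X]*E[Y]
E[D] = 0.42857143
E[U] = 0.66666667
E[Z] = 0.42857143 * 0.66666667 = 0.28571429

0.28571429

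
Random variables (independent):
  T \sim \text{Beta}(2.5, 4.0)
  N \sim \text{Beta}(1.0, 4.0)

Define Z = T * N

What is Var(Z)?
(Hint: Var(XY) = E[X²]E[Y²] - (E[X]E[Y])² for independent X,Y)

Var(XY) = E[X²]E[Y²] - (E[X]E[Y])²
E[T] = 0.38461538, Var(T) = 0.031558185
E[N] = 0.2, Var(N) = 0.026666667
E[T²] = 0.031558185 + 0.38461538² = 0.17948718
E[N²] = 0.026666667 + 0.2² = 0.066666667
Var(Z) = 0.17948718*0.066666667 - (0.38461538*0.2)²
= 0.011965812 - 0.0059171598 = 0.0060486522

0.0060486522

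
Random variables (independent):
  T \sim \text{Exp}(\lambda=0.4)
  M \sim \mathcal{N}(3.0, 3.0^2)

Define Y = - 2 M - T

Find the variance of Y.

For independent RVs: Var(aX + bY) = a²Var(X) + b²Var(Y)
Var(T) = 6.25
Var(M) = 9
Var(Y) = (-1)²*6.25 + (-2)²*9
= 1*6.25 + 4*9 = 42.25

42.25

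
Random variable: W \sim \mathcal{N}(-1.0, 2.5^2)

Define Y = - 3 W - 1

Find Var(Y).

For Y = aW + b: Var(Y) = a² * Var(W)
Var(W) = 2.5^2 = 6.25
Var(Y) = (-3)² * 6.25 = 9 * 6.25 = 56.25

56.25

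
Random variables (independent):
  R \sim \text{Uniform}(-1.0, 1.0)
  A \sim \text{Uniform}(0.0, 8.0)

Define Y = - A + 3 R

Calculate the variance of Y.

For independent RVs: Var(aX + bY) = a²Var(X) + b²Var(Y)
Var(R) = 0.33333333
Var(A) = 5.3333333
Var(Y) = 3²*0.33333333 + (-1)²*5.3333333
= 9*0.33333333 + 1*5.3333333 = 8.3333333

8.3333333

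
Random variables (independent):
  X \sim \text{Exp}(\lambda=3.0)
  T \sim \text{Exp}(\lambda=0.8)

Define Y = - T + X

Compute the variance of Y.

For independent RVs: Var(aX + bY) = a²Var(X) + b²Var(Y)
Var(X) = 0.11111111
Var(T) = 1.5625
Var(Y) = 1²*0.11111111 + (-1)²*1.5625
= 1*0.11111111 + 1*1.5625 = 1.6736111

1.6736111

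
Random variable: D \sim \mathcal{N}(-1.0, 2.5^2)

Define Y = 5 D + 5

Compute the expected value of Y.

For Y = 5D + 5:
E[Y] = 5 * E[D] + 5
E[D] = -1.0 = -1
E[Y] = 5 * (-1) + 5 = 0

0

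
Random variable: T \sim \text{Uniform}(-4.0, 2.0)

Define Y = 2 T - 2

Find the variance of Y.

For Y = aT + b: Var(Y) = a² * Var(T)
Var(T) = (2 + 4)^2/12 = 3
Var(Y) = 2² * 3 = 4 * 3 = 12

12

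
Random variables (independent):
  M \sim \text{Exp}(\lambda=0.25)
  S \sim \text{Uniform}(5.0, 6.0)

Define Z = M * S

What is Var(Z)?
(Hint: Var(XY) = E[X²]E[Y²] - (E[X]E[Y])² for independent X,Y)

Var(XY) = E[X²]E[Y²] - (E[X]E[Y])²
E[M] = 4, Var(M) = 16
E[S] = 5.5, Var(S) = 0.083333333
E[M²] = 16 + 4² = 32
E[S²] = 0.083333333 + 5.5² = 30.333333
Var(Z) = 32*30.333333 - (4*5.5)²
= 970.66667 - 484 = 486.66667

486.66667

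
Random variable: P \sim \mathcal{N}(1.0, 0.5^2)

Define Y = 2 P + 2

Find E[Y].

For Y = 2P + 2:
E[Y] = 2 * E[P] + 2
E[P] = 1.0 = 1
E[Y] = 2 * 1 + 2 = 4

4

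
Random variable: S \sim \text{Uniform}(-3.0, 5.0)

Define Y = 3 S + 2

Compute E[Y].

For Y = 3S + 2:
E[Y] = 3 * E[S] + 2
E[S] = (-3 + 5)/2 = 1
E[Y] = 3 * 1 + 2 = 5

5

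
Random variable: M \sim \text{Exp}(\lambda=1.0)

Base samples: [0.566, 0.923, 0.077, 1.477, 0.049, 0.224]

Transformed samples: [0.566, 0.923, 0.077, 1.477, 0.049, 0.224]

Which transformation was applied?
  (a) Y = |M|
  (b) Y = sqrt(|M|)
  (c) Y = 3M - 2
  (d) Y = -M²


Checking option (a) Y = |M|:
  M = 0.566 -> Y = 0.566 ✓
  M = 0.923 -> Y = 0.923 ✓
  M = 0.077 -> Y = 0.077 ✓
All samples match this transformation.

(a) |M|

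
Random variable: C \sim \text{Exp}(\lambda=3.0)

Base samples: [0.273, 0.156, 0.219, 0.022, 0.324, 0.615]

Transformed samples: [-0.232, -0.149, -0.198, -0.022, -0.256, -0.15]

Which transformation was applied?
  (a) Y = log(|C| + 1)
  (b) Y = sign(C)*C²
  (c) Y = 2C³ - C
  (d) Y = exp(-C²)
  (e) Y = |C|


Checking option (c) Y = 2C³ - C:
  C = 0.273 -> Y = -0.232 ✓
  C = 0.156 -> Y = -0.149 ✓
  C = 0.219 -> Y = -0.198 ✓
All samples match this transformation.

(c) 2C³ - C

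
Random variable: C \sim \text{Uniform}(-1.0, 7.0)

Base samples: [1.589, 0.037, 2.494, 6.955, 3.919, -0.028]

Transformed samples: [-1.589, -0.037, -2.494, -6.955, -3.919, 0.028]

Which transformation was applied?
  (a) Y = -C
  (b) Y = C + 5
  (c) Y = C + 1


Checking option (a) Y = -C:
  C = 1.589 -> Y = -1.589 ✓
  C = 0.037 -> Y = -0.037 ✓
  C = 2.494 -> Y = -2.494 ✓
All samples match this transformation.

(a) -C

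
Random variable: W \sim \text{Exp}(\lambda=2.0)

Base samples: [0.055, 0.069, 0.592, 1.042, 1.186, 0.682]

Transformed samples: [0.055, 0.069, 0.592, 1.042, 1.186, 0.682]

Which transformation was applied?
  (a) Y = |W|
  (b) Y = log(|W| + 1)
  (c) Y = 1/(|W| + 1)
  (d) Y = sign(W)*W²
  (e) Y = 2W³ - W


Checking option (a) Y = |W|:
  W = 0.055 -> Y = 0.055 ✓
  W = 0.069 -> Y = 0.069 ✓
  W = 0.592 -> Y = 0.592 ✓
All samples match this transformation.

(a) |W|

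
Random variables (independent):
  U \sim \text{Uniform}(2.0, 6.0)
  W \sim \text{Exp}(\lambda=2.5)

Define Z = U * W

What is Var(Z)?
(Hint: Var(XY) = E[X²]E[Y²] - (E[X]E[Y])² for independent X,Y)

Var(XY) = E[X²]E[Y²] - (E[X]E[Y])²
E[U] = 4, Var(U) = 1.3333333
E[W] = 0.4, Var(W) = 0.16
E[U²] = 1.3333333 + 4² = 17.333333
E[W²] = 0.16 + 0.4² = 0.32
Var(Z) = 17.333333*0.32 - (4*0.4)²
= 5.5466667 - 2.56 = 2.9866667

2.9866667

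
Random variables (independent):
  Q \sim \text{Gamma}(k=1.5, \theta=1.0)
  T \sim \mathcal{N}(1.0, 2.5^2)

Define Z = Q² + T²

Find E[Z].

E[Z] = E[Q²] + E[T²]
E[Q²] = Var(Q) + E[Q]² = 1.5 + 2.25 = 3.75
E[T²] = Var(T) + E[T]² = 6.25 + 1 = 7.25
E[Z] = 3.75 + 7.25 = 11

11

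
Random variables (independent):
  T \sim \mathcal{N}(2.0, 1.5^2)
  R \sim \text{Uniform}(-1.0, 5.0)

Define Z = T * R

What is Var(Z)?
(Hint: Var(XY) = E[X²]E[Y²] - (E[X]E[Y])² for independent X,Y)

Var(XY) = E[X²]E[Y²] - (E[X]E[Y])²
E[T] = 2, Var(T) = 2.25
E[R] = 2, Var(R) = 3
E[T²] = 2.25 + 2² = 6.25
E[R²] = 3 + 2² = 7
Var(Z) = 6.25*7 - (2*2)²
= 43.75 - 16 = 27.75

27.75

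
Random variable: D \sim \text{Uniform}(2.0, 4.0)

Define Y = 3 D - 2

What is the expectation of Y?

For Y = 3D - 2:
E[Y] = 3 * E[D] - 2
E[D] = (2 + 4)/2 = 3
E[Y] = 3 * 3 - 2 = 7

7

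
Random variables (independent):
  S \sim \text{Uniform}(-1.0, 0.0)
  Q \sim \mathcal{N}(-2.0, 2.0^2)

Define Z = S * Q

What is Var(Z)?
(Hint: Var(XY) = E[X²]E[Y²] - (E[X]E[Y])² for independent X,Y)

Var(XY) = E[X²]E[Y²] - (E[X]E[Y])²
E[S] = -0.5, Var(S) = 0.083333333
E[Q] = -2, Var(Q) = 4
E[S²] = 0.083333333 + (-0.5)² = 0.33333333
E[Q²] = 4 + (-2)² = 8
Var(Z) = 0.33333333*8 - (-0.5*(-2))²
= 2.6666667 - 1 = 1.6666667

1.6666667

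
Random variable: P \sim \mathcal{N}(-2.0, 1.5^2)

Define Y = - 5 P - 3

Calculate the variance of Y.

For Y = aP + b: Var(Y) = a² * Var(P)
Var(P) = 1.5^2 = 2.25
Var(Y) = (-5)² * 2.25 = 25 * 2.25 = 56.25

56.25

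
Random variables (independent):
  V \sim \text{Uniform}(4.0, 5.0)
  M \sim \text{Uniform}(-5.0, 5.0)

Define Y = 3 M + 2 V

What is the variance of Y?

For independent RVs: Var(aX + bY) = a²Var(X) + b²Var(Y)
Var(V) = 0.083333333
Var(M) = 8.3333333
Var(Y) = 2²*0.083333333 + 3²*8.3333333
= 4*0.083333333 + 9*8.3333333 = 75.333333

75.333333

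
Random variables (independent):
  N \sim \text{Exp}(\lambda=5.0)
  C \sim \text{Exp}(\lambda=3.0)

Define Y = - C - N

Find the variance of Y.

For independent RVs: Var(aX + bY) = a²Var(X) + b²Var(Y)
Var(N) = 0.04
Var(C) = 0.11111111
Var(Y) = (-1)²*0.04 + (-1)²*0.11111111
= 1*0.04 + 1*0.11111111 = 0.15111111

0.15111111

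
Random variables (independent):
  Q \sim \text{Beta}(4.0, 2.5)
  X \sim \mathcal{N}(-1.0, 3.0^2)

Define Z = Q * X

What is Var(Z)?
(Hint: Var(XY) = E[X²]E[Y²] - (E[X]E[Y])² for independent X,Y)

Var(XY) = E[X²]E[Y²] - (E[X]E[Y])²
E[Q] = 0.61538462, Var(Q) = 0.031558185
E[X] = -1, Var(X) = 9
E[Q²] = 0.031558185 + 0.61538462² = 0.41025641
E[X²] = 9 + (-1)² = 10
Var(Z) = 0.41025641*10 - (0.61538462*(-1))²
= 4.1025641 - 0.37869822 = 3.7238659

3.7238659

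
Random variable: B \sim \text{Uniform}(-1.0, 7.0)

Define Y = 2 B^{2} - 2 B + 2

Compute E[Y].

E[Y] = 2*E[B²] - 2*E[B] + 2
E[B] = 3
E[B²] = Var(B) + (E[B])² = 5.3333333 + 9 = 14.333333
E[Y] = 2*14.333333 - 2*3 + 2 = 24.666667

24.666667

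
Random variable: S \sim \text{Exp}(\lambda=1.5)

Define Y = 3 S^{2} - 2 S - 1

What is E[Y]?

E[Y] = 3*E[S²] - 2*E[S] - 1
E[S] = 0.66666667
E[S²] = Var(S) + (E[S])² = 0.44444444 + 0.44444444 = 0.88888889
E[Y] = 3*0.88888889 - 2*0.66666667 - 1 = 0.33333333

0.33333333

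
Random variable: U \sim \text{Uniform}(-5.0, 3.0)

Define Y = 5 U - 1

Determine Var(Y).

For Y = aU + b: Var(Y) = a² * Var(U)
Var(U) = (3 + 5)^2/12 = 5.3333333
Var(Y) = 5² * 5.3333333 = 25 * 5.3333333 = 133.33333

133.33333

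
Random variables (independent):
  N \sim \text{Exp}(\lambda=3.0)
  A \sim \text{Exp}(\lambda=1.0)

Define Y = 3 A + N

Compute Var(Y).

For independent RVs: Var(aX + bY) = a²Var(X) + b²Var(Y)
Var(N) = 0.11111111
Var(A) = 1
Var(Y) = 1²*0.11111111 + 3²*1
= 1*0.11111111 + 9*1 = 9.1111111

9.1111111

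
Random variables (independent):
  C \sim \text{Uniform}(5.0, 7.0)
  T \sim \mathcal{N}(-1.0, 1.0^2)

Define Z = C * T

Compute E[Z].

For independent RVs: E[XY] = E[X]*E[Y]
E[C] = 6
E[T] = -1
E[Z] = 6 * (-1) = -6

-6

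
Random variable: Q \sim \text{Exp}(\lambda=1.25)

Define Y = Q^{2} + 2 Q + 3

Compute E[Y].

E[Y] = 1*E[Q²] + 2*E[Q] + 3
E[Q] = 0.8
E[Q²] = Var(Q) + (E[Q])² = 0.64 + 0.64 = 1.28
E[Y] = 1*1.28 + 2*0.8 + 3 = 5.88

5.88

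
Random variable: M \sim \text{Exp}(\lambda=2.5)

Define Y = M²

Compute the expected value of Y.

E[M²] = Var(M) + (E[M])² = 0.16 + 0.16 = 0.32

0.32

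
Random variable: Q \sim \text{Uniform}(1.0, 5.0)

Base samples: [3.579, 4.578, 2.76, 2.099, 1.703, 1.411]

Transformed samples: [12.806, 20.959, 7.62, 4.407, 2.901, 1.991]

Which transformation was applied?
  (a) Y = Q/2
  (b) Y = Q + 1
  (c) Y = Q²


Checking option (c) Y = Q²:
  Q = 3.579 -> Y = 12.806 ✓
  Q = 4.578 -> Y = 20.959 ✓
  Q = 2.76 -> Y = 7.62 ✓
All samples match this transformation.

(c) Q²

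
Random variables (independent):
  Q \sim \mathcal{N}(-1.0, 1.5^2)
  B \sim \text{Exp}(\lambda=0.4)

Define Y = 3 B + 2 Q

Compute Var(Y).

For independent RVs: Var(aX + bY) = a²Var(X) + b²Var(Y)
Var(Q) = 2.25
Var(B) = 6.25
Var(Y) = 2²*2.25 + 3²*6.25
= 4*2.25 + 9*6.25 = 65.25

65.25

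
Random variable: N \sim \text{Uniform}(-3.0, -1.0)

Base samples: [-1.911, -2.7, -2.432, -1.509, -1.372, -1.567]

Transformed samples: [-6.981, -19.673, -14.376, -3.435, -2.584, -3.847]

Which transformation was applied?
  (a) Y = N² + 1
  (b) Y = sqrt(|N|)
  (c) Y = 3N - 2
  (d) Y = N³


Checking option (d) Y = N³:
  N = -1.911 -> Y = -6.981 ✓
  N = -2.7 -> Y = -19.673 ✓
  N = -2.432 -> Y = -14.376 ✓
All samples match this transformation.

(d) N³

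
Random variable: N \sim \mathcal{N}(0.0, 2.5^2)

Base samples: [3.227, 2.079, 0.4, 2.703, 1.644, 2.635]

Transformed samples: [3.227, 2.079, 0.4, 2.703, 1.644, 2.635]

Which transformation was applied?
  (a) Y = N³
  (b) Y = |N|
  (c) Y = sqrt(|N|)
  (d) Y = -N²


Checking option (b) Y = |N|:
  N = 3.227 -> Y = 3.227 ✓
  N = 2.079 -> Y = 2.079 ✓
  N = 0.4 -> Y = 0.4 ✓
All samples match this transformation.

(b) |N|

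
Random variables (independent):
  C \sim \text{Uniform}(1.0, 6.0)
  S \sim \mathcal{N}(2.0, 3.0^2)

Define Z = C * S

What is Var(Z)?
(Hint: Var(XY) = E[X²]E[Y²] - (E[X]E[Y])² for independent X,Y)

Var(XY) = E[X²]E[Y²] - (E[X]E[Y])²
E[C] = 3.5, Var(C) = 2.0833333
E[S] = 2, Var(S) = 9
E[C²] = 2.0833333 + 3.5² = 14.333333
E[S²] = 9 + 2² = 13
Var(Z) = 14.333333*13 - (3.5*2)²
= 186.33333 - 49 = 137.33333

137.33333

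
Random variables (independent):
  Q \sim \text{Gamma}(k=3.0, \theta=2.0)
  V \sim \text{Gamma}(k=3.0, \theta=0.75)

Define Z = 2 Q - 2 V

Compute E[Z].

E[Z] = 2*E[Q] - 2*E[V]
E[Q] = 6
E[V] = 2.25
E[Z] = 2*6 - 2*2.25 = 7.5

7.5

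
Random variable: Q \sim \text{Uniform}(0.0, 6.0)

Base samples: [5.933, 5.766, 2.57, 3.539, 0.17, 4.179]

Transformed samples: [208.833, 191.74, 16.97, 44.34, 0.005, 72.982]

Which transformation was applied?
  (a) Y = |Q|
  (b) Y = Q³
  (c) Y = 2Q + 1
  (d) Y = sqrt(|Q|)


Checking option (b) Y = Q³:
  Q = 5.933 -> Y = 208.833 ✓
  Q = 5.766 -> Y = 191.74 ✓
  Q = 2.57 -> Y = 16.97 ✓
All samples match this transformation.

(b) Q³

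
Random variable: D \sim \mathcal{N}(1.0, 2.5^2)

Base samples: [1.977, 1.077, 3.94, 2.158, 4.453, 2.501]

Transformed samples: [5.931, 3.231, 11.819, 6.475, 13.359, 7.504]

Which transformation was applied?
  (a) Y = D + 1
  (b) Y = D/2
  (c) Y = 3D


Checking option (c) Y = 3D:
  D = 1.977 -> Y = 5.931 ✓
  D = 1.077 -> Y = 3.231 ✓
  D = 3.94 -> Y = 11.819 ✓
All samples match this transformation.

(c) 3D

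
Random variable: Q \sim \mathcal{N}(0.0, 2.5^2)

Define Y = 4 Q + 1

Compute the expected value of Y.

For Y = 4Q + 1:
E[Y] = 4 * E[Q] + 1
E[Q] = 0.0 = 0
E[Y] = 4 * 0 + 1 = 1

1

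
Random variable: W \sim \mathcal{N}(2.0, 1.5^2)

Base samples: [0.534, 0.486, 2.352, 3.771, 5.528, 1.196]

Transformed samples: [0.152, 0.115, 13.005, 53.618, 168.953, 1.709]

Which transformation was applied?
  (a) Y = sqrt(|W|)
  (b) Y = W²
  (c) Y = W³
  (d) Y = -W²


Checking option (c) Y = W³:
  W = 0.534 -> Y = 0.152 ✓
  W = 0.486 -> Y = 0.115 ✓
  W = 2.352 -> Y = 13.005 ✓
All samples match this transformation.

(c) W³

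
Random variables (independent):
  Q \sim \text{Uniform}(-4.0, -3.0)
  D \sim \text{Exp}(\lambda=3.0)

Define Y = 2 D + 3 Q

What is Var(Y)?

For independent RVs: Var(aX + bY) = a²Var(X) + b²Var(Y)
Var(Q) = 0.083333333
Var(D) = 0.11111111
Var(Y) = 3²*0.083333333 + 2²*0.11111111
= 9*0.083333333 + 4*0.11111111 = 1.1944444

1.1944444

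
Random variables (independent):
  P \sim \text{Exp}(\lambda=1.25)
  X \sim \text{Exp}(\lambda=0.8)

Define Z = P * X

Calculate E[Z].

For independent RVs: E[XY] = E[X]*E[Y]
E[P] = 0.8
E[X] = 1.25
E[Z] = 0.8 * 1.25 = 1

1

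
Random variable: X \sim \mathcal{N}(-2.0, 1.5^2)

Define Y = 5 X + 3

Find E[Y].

For Y = 5X + 3:
E[Y] = 5 * E[X] + 3
E[X] = -2.0 = -2
E[Y] = 5 * (-2) + 3 = -7

-7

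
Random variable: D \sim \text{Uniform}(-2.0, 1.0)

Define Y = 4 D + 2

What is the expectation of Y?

For Y = 4D + 2:
E[Y] = 4 * E[D] + 2
E[D] = (-2 + 1)/2 = -0.5
E[Y] = 4 * (-0.5) + 2 = 0

0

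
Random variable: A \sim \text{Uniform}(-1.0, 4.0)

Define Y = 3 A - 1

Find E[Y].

For Y = 3A - 1:
E[Y] = 3 * E[A] - 1
E[A] = (-1 + 4)/2 = 1.5
E[Y] = 3 * 1.5 - 1 = 3.5

3.5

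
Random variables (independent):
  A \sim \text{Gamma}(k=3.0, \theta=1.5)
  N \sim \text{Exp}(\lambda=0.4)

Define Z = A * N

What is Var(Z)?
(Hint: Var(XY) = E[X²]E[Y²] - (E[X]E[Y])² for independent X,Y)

Var(XY) = E[X²]E[Y²] - (E[X]E[Y])²
E[A] = 4.5, Var(A) = 6.75
E[N] = 2.5, Var(N) = 6.25
E[A²] = 6.75 + 4.5² = 27
E[N²] = 6.25 + 2.5² = 12.5
Var(Z) = 27*12.5 - (4.5*2.5)²
= 337.5 - 126.5625 = 210.9375

210.9375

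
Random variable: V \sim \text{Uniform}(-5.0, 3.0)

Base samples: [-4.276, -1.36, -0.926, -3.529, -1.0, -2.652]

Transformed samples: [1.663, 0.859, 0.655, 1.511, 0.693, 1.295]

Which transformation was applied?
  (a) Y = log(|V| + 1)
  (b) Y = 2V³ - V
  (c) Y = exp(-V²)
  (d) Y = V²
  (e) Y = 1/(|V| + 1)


Checking option (a) Y = log(|V| + 1):
  V = -4.276 -> Y = 1.663 ✓
  V = -1.36 -> Y = 0.859 ✓
  V = -0.926 -> Y = 0.655 ✓
All samples match this transformation.

(a) log(|V| + 1)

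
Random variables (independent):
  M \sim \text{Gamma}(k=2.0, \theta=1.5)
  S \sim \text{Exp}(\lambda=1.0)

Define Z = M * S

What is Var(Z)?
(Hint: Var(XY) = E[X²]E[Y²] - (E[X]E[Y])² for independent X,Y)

Var(XY) = E[X²]E[Y²] - (E[X]E[Y])²
E[M] = 3, Var(M) = 4.5
E[S] = 1, Var(S) = 1
E[M²] = 4.5 + 3² = 13.5
E[S²] = 1 + 1² = 2
Var(Z) = 13.5*2 - (3*1)²
= 27 - 9 = 18

18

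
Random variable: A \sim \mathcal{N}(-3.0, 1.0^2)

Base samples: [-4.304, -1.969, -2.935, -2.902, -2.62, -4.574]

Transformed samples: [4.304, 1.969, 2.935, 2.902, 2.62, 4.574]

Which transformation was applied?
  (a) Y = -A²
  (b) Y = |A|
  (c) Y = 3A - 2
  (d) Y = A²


Checking option (b) Y = |A|:
  A = -4.304 -> Y = 4.304 ✓
  A = -1.969 -> Y = 1.969 ✓
  A = -2.935 -> Y = 2.935 ✓
All samples match this transformation.

(b) |A|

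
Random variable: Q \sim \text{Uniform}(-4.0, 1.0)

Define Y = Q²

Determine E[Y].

Using E[X²] = Var(X) + (E[X])²:
E[Q] = -1.5
Var(Q) = (1 + 4)^2/12 = 2.0833333
E[Q²] = 2.0833333 + (-1.5)² = 2.0833333 + 2.25 = 4.3333333

4.3333333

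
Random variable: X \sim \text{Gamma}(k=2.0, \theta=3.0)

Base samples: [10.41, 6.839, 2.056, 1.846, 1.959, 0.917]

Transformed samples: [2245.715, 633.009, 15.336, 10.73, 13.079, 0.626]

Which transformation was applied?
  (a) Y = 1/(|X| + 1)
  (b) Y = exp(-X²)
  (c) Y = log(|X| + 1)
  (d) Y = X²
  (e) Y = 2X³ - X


Checking option (e) Y = 2X³ - X:
  X = 10.41 -> Y = 2245.715 ✓
  X = 6.839 -> Y = 633.009 ✓
  X = 2.056 -> Y = 15.336 ✓
All samples match this transformation.

(e) 2X³ - X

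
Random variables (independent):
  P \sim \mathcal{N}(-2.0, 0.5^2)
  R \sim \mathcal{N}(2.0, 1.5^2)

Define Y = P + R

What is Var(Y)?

For independent RVs: Var(aX + bY) = a²Var(X) + b²Var(Y)
Var(P) = 0.25
Var(R) = 2.25
Var(Y) = 1²*0.25 + 1²*2.25
= 1*0.25 + 1*2.25 = 2.5

2.5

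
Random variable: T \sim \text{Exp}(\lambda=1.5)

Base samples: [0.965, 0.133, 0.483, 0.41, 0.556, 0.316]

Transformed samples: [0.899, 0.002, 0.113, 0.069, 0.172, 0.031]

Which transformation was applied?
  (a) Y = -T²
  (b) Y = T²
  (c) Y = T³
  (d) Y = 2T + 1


Checking option (c) Y = T³:
  T = 0.965 -> Y = 0.899 ✓
  T = 0.133 -> Y = 0.002 ✓
  T = 0.483 -> Y = 0.113 ✓
All samples match this transformation.

(c) T³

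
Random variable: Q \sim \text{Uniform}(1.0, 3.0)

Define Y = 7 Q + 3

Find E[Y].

For Y = 7Q + 3:
E[Y] = 7 * E[Q] + 3
E[Q] = (1 + 3)/2 = 2
E[Y] = 7 * 2 + 3 = 17

17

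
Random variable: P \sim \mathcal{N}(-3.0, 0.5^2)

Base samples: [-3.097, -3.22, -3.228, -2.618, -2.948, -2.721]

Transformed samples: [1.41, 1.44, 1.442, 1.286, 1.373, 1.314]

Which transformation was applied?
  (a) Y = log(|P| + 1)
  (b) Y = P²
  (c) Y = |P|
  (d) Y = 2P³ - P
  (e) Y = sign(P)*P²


Checking option (a) Y = log(|P| + 1):
  P = -3.097 -> Y = 1.41 ✓
  P = -3.22 -> Y = 1.44 ✓
  P = -3.228 -> Y = 1.442 ✓
All samples match this transformation.

(a) log(|P| + 1)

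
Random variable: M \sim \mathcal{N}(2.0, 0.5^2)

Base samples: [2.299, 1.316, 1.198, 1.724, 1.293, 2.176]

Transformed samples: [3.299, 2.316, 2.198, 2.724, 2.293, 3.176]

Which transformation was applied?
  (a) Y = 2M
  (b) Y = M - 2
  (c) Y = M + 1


Checking option (c) Y = M + 1:
  M = 2.299 -> Y = 3.299 ✓
  M = 1.316 -> Y = 2.316 ✓
  M = 1.198 -> Y = 2.198 ✓
All samples match this transformation.

(c) M + 1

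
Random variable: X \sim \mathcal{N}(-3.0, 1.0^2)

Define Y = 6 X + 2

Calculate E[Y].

For Y = 6X + 2:
E[Y] = 6 * E[X] + 2
E[X] = -3.0 = -3
E[Y] = 6 * (-3) + 2 = -16

-16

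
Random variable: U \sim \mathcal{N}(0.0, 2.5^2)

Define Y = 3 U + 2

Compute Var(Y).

For Y = aU + b: Var(Y) = a² * Var(U)
Var(U) = 2.5^2 = 6.25
Var(Y) = 3² * 6.25 = 9 * 6.25 = 56.25

56.25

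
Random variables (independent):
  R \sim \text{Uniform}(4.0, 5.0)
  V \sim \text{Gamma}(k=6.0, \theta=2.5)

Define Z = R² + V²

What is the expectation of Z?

E[Z] = E[R²] + E[V²]
E[R²] = Var(R) + E[R]² = 0.083333333 + 20.25 = 20.333333
E[V²] = Var(V) + E[V]² = 37.5 + 225 = 262.5
E[Z] = 20.333333 + 262.5 = 282.83333

282.83333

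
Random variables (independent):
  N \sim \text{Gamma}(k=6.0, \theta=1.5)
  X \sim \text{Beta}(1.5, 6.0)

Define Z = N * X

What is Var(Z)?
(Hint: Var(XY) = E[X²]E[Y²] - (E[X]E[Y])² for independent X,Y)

Var(XY) = E[X²]E[Y²] - (E[X]E[Y])²
E[N] = 9, Var(N) = 13.5
E[X] = 0.2, Var(X) = 0.018823529
E[N²] = 13.5 + 9² = 94.5
E[X²] = 0.018823529 + 0.2² = 0.058823529
Var(Z) = 94.5*0.058823529 - (9*0.2)²
= 5.5588235 - 3.24 = 2.3188235

2.3188235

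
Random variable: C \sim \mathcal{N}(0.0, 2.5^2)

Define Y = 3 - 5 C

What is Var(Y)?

For Y = aC + b: Var(Y) = a² * Var(C)
Var(C) = 2.5^2 = 6.25
Var(Y) = (-5)² * 6.25 = 25 * 6.25 = 156.25

156.25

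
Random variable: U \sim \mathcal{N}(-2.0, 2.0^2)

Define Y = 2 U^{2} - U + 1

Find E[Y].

E[Y] = 2*E[U²] - 1*E[U] + 1
E[U] = -2
E[U²] = Var(U) + (E[U])² = 4 + 4 = 8
E[Y] = 2*8 - 1*(-2) + 1 = 19

19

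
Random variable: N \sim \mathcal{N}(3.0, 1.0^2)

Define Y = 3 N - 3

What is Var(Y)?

For Y = aN + b: Var(Y) = a² * Var(N)
Var(N) = 1.0^2 = 1
Var(Y) = 3² * 1 = 9 * 1 = 9

9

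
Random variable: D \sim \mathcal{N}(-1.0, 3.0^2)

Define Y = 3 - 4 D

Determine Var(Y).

For Y = aD + b: Var(Y) = a² * Var(D)
Var(D) = 3.0^2 = 9
Var(Y) = (-4)² * 9 = 16 * 9 = 144

144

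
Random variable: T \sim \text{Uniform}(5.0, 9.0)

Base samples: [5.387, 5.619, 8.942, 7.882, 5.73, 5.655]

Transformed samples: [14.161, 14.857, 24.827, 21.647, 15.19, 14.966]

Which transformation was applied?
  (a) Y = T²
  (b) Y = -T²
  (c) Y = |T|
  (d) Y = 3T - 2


Checking option (d) Y = 3T - 2:
  T = 5.387 -> Y = 14.161 ✓
  T = 5.619 -> Y = 14.857 ✓
  T = 8.942 -> Y = 24.827 ✓
All samples match this transformation.

(d) 3T - 2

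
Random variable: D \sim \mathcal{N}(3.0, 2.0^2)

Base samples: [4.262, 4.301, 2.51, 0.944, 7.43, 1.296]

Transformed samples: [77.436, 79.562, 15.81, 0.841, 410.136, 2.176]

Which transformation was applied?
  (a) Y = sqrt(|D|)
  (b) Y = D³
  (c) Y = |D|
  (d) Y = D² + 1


Checking option (b) Y = D³:
  D = 4.262 -> Y = 77.436 ✓
  D = 4.301 -> Y = 79.562 ✓
  D = 2.51 -> Y = 15.81 ✓
All samples match this transformation.

(b) D³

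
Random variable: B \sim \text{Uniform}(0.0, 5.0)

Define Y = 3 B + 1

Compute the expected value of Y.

For Y = 3B + 1:
E[Y] = 3 * E[B] + 1
E[B] = (0 + 5)/2 = 2.5
E[Y] = 3 * 2.5 + 1 = 8.5

8.5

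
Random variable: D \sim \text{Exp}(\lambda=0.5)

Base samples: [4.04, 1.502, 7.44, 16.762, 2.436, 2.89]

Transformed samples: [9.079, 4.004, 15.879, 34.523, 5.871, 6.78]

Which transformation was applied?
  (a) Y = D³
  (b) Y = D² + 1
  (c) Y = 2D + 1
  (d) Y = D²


Checking option (c) Y = 2D + 1:
  D = 4.04 -> Y = 9.079 ✓
  D = 1.502 -> Y = 4.004 ✓
  D = 7.44 -> Y = 15.879 ✓
All samples match this transformation.

(c) 2D + 1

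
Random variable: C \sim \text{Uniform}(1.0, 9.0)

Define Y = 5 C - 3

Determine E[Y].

For Y = 5C - 3:
E[Y] = 5 * E[C] - 3
E[C] = (1 + 9)/2 = 5
E[Y] = 5 * 5 - 3 = 22

22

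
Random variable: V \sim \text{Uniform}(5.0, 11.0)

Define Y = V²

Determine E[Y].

Using E[X²] = Var(X) + (E[X])²:
E[V] = 8
Var(V) = (11 - 5)^2/12 = 3
E[V²] = 3 + 8² = 3 + 64 = 67

67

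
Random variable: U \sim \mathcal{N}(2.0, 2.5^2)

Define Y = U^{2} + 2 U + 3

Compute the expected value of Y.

E[Y] = 1*E[U²] + 2*E[U] + 3
E[U] = 2
E[U²] = Var(U) + (E[U])² = 6.25 + 4 = 10.25
E[Y] = 1*10.25 + 2*2 + 3 = 17.25

17.25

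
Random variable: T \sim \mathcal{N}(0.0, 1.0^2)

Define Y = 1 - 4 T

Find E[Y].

For Y = -4T + 1:
E[Y] = -4 * E[T] + 1
E[T] = 0.0 = 0
E[Y] = -4 * 0 + 1 = 1

1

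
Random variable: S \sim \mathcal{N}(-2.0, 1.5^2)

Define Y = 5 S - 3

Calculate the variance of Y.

For Y = aS + b: Var(Y) = a² * Var(S)
Var(S) = 1.5^2 = 2.25
Var(Y) = 5² * 2.25 = 25 * 2.25 = 56.25

56.25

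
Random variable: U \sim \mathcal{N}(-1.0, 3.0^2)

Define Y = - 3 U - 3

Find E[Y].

For Y = -3U - 3:
E[Y] = -3 * E[U] - 3
E[U] = -1.0 = -1
E[Y] = -3 * (-1) - 3 = 0

0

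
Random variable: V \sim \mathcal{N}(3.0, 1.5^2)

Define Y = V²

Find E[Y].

E[V²] = Var(V) + (E[V])² = 2.25 + 9 = 11.25

11.25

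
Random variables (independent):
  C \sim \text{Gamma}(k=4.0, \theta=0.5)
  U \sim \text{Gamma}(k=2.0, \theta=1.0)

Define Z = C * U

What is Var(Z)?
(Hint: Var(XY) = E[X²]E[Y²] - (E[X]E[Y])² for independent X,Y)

Var(XY) = E[X²]E[Y²] - (E[X]E[Y])²
E[C] = 2, Var(C) = 1
E[U] = 2, Var(U) = 2
E[C²] = 1 + 2² = 5
E[U²] = 2 + 2² = 6
Var(Z) = 5*6 - (2*2)²
= 30 - 16 = 14

14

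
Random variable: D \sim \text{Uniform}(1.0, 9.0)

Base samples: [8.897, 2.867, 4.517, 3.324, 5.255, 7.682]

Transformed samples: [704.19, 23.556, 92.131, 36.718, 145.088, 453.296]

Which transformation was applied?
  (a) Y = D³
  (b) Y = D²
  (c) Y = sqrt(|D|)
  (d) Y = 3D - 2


Checking option (a) Y = D³:
  D = 8.897 -> Y = 704.19 ✓
  D = 2.867 -> Y = 23.556 ✓
  D = 4.517 -> Y = 92.131 ✓
All samples match this transformation.

(a) D³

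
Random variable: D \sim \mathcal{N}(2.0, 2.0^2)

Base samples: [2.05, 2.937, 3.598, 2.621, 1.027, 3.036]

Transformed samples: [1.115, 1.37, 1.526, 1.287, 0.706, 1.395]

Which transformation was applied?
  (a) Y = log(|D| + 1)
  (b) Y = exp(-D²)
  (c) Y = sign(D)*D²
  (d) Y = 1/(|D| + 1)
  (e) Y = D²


Checking option (a) Y = log(|D| + 1):
  D = 2.05 -> Y = 1.115 ✓
  D = 2.937 -> Y = 1.37 ✓
  D = 3.598 -> Y = 1.526 ✓
All samples match this transformation.

(a) log(|D| + 1)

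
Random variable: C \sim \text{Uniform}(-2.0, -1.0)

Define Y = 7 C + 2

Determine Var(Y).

For Y = aC + b: Var(Y) = a² * Var(C)
Var(C) = (-1 + 2)^2/12 = 0.083333333
Var(Y) = 7² * 0.083333333 = 49 * 0.083333333 = 4.0833333

4.0833333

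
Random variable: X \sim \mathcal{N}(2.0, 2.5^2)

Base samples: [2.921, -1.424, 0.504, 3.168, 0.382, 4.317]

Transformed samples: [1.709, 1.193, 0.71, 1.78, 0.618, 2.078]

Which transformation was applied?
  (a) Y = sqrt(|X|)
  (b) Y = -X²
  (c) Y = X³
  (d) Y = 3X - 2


Checking option (a) Y = sqrt(|X|):
  X = 2.921 -> Y = 1.709 ✓
  X = -1.424 -> Y = 1.193 ✓
  X = 0.504 -> Y = 0.71 ✓
All samples match this transformation.

(a) sqrt(|X|)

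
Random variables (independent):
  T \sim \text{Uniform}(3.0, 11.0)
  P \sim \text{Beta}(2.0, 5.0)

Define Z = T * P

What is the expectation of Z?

For independent RVs: E[XY] = E[X]*E[Y]
E[T] = 7
E[P] = 0.28571429
E[Z] = 7 * 0.28571429 = 2

2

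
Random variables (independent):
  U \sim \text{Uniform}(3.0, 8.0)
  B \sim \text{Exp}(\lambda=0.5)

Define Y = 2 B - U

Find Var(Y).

For independent RVs: Var(aX + bY) = a²Var(X) + b²Var(Y)
Var(U) = 2.0833333
Var(B) = 4
Var(Y) = (-1)²*2.0833333 + 2²*4
= 1*2.0833333 + 4*4 = 18.083333

18.083333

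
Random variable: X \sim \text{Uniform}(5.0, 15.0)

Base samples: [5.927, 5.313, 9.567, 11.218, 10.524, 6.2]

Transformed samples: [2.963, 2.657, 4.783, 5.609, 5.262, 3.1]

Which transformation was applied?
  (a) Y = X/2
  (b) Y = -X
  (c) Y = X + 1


Checking option (a) Y = X/2:
  X = 5.927 -> Y = 2.963 ✓
  X = 5.313 -> Y = 2.657 ✓
  X = 9.567 -> Y = 4.783 ✓
All samples match this transformation.

(a) X/2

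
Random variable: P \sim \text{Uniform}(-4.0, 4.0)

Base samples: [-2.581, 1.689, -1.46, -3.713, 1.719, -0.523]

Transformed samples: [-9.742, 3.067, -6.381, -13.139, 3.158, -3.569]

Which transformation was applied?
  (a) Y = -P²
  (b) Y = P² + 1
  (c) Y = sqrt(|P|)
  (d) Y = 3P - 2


Checking option (d) Y = 3P - 2:
  P = -2.581 -> Y = -9.742 ✓
  P = 1.689 -> Y = 3.067 ✓
  P = -1.46 -> Y = -6.381 ✓
All samples match this transformation.

(d) 3P - 2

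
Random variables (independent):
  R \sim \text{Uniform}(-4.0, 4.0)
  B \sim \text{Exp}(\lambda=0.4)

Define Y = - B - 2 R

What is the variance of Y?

For independent RVs: Var(aX + bY) = a²Var(X) + b²Var(Y)
Var(R) = 5.3333333
Var(B) = 6.25
Var(Y) = (-2)²*5.3333333 + (-1)²*6.25
= 4*5.3333333 + 1*6.25 = 27.583333

27.583333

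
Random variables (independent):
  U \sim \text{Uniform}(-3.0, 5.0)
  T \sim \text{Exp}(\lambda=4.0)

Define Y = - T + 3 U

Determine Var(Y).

For independent RVs: Var(aX + bY) = a²Var(X) + b²Var(Y)
Var(U) = 5.3333333
Var(T) = 0.0625
Var(Y) = 3²*5.3333333 + (-1)²*0.0625
= 9*5.3333333 + 1*0.0625 = 48.0625

48.0625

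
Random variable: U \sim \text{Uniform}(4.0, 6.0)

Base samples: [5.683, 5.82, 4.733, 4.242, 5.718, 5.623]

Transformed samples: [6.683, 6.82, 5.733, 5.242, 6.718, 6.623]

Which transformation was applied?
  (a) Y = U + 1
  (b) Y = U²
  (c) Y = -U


Checking option (a) Y = U + 1:
  U = 5.683 -> Y = 6.683 ✓
  U = 5.82 -> Y = 6.82 ✓
  U = 4.733 -> Y = 5.733 ✓
All samples match this transformation.

(a) U + 1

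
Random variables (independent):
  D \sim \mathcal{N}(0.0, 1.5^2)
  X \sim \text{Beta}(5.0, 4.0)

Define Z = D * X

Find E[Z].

For independent RVs: E[XY] = E[X]*E[Y]
E[D] = 0
E[X] = 0.55555556
E[Z] = 0 * 0.55555556 = 0

0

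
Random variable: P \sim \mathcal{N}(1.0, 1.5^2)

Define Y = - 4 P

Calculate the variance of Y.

For Y = aP + b: Var(Y) = a² * Var(P)
Var(P) = 1.5^2 = 2.25
Var(Y) = (-4)² * 2.25 = 16 * 2.25 = 36

36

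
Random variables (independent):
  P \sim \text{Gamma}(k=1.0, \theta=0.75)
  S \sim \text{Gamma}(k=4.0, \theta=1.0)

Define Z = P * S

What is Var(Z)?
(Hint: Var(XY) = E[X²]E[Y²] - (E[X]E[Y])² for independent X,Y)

Var(XY) = E[X²]E[Y²] - (E[X]E[Y])²
E[P] = 0.75, Var(P) = 0.5625
E[S] = 4, Var(S) = 4
E[P²] = 0.5625 + 0.75² = 1.125
E[S²] = 4 + 4² = 20
Var(Z) = 1.125*20 - (0.75*4)²
= 22.5 - 9 = 13.5

13.5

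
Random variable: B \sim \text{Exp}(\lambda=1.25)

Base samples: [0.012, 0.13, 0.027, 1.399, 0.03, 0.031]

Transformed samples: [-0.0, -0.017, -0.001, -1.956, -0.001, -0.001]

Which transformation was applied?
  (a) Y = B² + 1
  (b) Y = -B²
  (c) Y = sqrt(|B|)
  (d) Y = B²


Checking option (b) Y = -B²:
  B = 0.012 -> Y = -0.0 ✓
  B = 0.13 -> Y = -0.017 ✓
  B = 0.027 -> Y = -0.001 ✓
All samples match this transformation.

(b) -B²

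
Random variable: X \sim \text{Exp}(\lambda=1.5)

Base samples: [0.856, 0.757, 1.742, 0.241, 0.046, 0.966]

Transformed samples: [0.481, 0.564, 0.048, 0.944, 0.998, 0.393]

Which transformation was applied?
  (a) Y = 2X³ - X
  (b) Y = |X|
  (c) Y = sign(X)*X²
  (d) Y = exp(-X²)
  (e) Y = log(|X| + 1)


Checking option (d) Y = exp(-X²):
  X = 0.856 -> Y = 0.481 ✓
  X = 0.757 -> Y = 0.564 ✓
  X = 1.742 -> Y = 0.048 ✓
All samples match this transformation.

(d) exp(-X²)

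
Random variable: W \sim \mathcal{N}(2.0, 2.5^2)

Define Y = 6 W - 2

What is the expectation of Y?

For Y = 6W - 2:
E[Y] = 6 * E[W] - 2
E[W] = 2.0 = 2
E[Y] = 6 * 2 - 2 = 10

10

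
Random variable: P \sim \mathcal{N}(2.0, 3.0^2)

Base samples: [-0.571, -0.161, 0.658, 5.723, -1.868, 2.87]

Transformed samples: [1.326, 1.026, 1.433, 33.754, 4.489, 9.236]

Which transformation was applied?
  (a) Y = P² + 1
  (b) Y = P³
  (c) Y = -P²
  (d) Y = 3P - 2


Checking option (a) Y = P² + 1:
  P = -0.571 -> Y = 1.326 ✓
  P = -0.161 -> Y = 1.026 ✓
  P = 0.658 -> Y = 1.433 ✓
All samples match this transformation.

(a) P² + 1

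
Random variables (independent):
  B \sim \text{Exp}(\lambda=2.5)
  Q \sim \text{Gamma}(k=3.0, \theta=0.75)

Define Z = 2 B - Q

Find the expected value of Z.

E[Z] = 2*E[B] - 1*E[Q]
E[B] = 0.4
E[Q] = 2.25
E[Z] = 2*0.4 - 1*2.25 = -1.45

-1.45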